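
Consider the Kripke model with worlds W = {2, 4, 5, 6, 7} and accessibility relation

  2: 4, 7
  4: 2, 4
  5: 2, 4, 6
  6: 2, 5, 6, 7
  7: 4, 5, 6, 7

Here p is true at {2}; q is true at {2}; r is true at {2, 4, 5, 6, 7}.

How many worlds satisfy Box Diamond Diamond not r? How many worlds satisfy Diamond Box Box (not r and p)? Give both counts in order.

For Box Diamond Diamond not r:
2: successors {4, 7}; Diamond Diamond not r there: 4:F, 7:F. ✗
4: successors {2, 4}; Diamond Diamond not r there: 2:F, 4:F. ✗
5: successors {2, 4, 6}; Diamond Diamond not r there: 2:F, 4:F, 6:F. ✗
6: successors {2, 5, 6, 7}; Diamond Diamond not r there: 2:F, 5:F, 6:F, 7:F. ✗
7: successors {4, 5, 6, 7}; Diamond Diamond not r there: 4:F, 5:F, 6:F, 7:F. ✗
— 0 worlds.
For Diamond Box Box (not r and p):
2: successors {4, 7}; Box Box (not r and p) there: 4:F, 7:F. ✗
4: successors {2, 4}; Box Box (not r and p) there: 2:F, 4:F. ✗
5: successors {2, 4, 6}; Box Box (not r and p) there: 2:F, 4:F, 6:F. ✗
6: successors {2, 5, 6, 7}; Box Box (not r and p) there: 2:F, 5:F, 6:F, 7:F. ✗
7: successors {4, 5, 6, 7}; Box Box (not r and p) there: 4:F, 5:F, 6:F, 7:F. ✗
— 0 worlds.

0 and 0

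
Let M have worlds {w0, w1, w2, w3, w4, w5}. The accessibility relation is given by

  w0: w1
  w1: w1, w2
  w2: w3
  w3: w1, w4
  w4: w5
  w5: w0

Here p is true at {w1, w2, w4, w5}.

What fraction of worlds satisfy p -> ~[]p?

w0: p is F, ~[]p is F. ✓
w1: p is T, ~[]p is F. ✗
w2: p is T, ~[]p is T. ✓
w3: p is F, ~[]p is F. ✓
w4: p is T, ~[]p is F. ✗
w5: p is T, ~[]p is T. ✓
That's 4 of 6 worlds, so 4/6 = 2/3.

2/3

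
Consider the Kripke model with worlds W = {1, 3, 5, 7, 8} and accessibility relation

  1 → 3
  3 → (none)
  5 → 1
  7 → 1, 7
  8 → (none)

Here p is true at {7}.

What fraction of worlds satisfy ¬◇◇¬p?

3/5

1: ◇◇¬p is F. ✓
3: ◇◇¬p is F. ✓
5: ◇◇¬p is T. ✗
7: ◇◇¬p is T. ✗
8: ◇◇¬p is F. ✓
That's 3 of 5 worlds, so 3/5.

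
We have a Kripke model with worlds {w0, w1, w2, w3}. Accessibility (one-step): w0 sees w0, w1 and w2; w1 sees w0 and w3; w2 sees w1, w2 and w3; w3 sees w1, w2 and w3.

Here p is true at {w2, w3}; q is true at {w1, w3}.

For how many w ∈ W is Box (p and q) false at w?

w0: successors {w0, w1, w2}; p and q there: w0:F, w1:F, w2:F. ✗
w1: successors {w0, w3}; p and q there: w0:F, w3:T. ✗
w2: successors {w1, w2, w3}; p and q there: w1:F, w2:F, w3:T. ✗
w3: successors {w1, w2, w3}; p and q there: w1:F, w2:F, w3:T. ✗
Satisfying worlds: ∅.
So Box (p and q) fails at the other 4 worlds.

4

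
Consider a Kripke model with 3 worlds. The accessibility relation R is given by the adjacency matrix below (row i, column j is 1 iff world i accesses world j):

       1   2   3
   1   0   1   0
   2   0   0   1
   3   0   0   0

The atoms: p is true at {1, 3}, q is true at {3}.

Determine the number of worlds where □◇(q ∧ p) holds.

2

1: successors {2}; ◇(q ∧ p) there: 2:T. ✓
2: successors {3}; ◇(q ∧ p) there: 3:F. ✗
3: no successors, so □◇(q ∧ p) holds vacuously. ✓
Satisfying worlds: {1, 3}.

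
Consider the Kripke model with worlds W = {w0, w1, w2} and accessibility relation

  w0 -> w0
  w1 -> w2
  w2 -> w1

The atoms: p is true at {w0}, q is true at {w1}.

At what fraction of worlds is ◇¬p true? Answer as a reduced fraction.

2/3

w0: successors {w0}; ¬p there: w0:F. ✗
w1: successors {w2}; ¬p there: w2:T. ✓
w2: successors {w1}; ¬p there: w1:T. ✓
That's 2 of 3 worlds, so 2/3.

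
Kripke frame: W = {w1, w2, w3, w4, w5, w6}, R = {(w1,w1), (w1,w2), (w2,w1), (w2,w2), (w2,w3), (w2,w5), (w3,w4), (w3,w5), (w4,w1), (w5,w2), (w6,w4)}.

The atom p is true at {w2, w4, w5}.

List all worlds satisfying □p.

{w3, w5, w6}

w1: successors {w1, w2}; p there: w1:F, w2:T. ✗
w2: successors {w1, w2, w3, w5}; p there: w1:F, w2:T, w3:F, w5:T. ✗
w3: successors {w4, w5}; p there: w4:T, w5:T. ✓
w4: successors {w1}; p there: w1:F. ✗
w5: successors {w2}; p there: w2:T. ✓
w6: successors {w4}; p there: w4:T. ✓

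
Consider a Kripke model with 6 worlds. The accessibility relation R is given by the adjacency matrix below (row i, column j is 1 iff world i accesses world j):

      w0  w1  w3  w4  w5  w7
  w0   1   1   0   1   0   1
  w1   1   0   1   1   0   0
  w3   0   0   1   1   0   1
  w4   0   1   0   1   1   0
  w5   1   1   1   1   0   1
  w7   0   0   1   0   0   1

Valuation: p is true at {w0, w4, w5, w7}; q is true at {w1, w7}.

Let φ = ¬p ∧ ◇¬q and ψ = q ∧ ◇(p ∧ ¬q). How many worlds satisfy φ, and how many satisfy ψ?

2 and 1

For ¬p ∧ ◇¬q:
w0: ¬p is F, ◇¬q is T. ✗
w1: ¬p is T, ◇¬q is T. ✓
w3: ¬p is T, ◇¬q is T. ✓
w4: ¬p is F, ◇¬q is T. ✗
w5: ¬p is F, ◇¬q is T. ✗
w7: ¬p is F, ◇¬q is T. ✗
— 2 worlds.
For q ∧ ◇(p ∧ ¬q):
w0: q is F, ◇(p ∧ ¬q) is T. ✗
w1: q is T, ◇(p ∧ ¬q) is T. ✓
w3: q is F, ◇(p ∧ ¬q) is T. ✗
w4: q is F, ◇(p ∧ ¬q) is T. ✗
w5: q is F, ◇(p ∧ ¬q) is T. ✗
w7: q is T, ◇(p ∧ ¬q) is F. ✗
— 1 world.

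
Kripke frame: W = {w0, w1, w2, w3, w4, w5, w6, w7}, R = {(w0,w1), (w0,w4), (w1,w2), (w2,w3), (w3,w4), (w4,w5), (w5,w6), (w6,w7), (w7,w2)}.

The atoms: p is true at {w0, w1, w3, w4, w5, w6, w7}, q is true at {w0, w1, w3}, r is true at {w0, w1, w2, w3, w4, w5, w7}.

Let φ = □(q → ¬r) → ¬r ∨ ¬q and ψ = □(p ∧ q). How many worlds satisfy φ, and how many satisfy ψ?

6 and 1

For □(q → ¬r) → ¬r ∨ ¬q:
w0: □(q → ¬r) is F, ¬r ∨ ¬q is F. ✓
w1: □(q → ¬r) is T, ¬r ∨ ¬q is F. ✗
w2: □(q → ¬r) is F, ¬r ∨ ¬q is T. ✓
w3: □(q → ¬r) is T, ¬r ∨ ¬q is F. ✗
w4: □(q → ¬r) is T, ¬r ∨ ¬q is T. ✓
w5: □(q → ¬r) is T, ¬r ∨ ¬q is T. ✓
w6: □(q → ¬r) is T, ¬r ∨ ¬q is T. ✓
w7: □(q → ¬r) is T, ¬r ∨ ¬q is T. ✓
— 6 worlds.
For □(p ∧ q):
w0: successors {w1, w4}; p ∧ q there: w1:T, w4:F. ✗
w1: successors {w2}; p ∧ q there: w2:F. ✗
w2: successors {w3}; p ∧ q there: w3:T. ✓
w3: successors {w4}; p ∧ q there: w4:F. ✗
w4: successors {w5}; p ∧ q there: w5:F. ✗
w5: successors {w6}; p ∧ q there: w6:F. ✗
w6: successors {w7}; p ∧ q there: w7:F. ✗
w7: successors {w2}; p ∧ q there: w2:F. ✗
— 1 world.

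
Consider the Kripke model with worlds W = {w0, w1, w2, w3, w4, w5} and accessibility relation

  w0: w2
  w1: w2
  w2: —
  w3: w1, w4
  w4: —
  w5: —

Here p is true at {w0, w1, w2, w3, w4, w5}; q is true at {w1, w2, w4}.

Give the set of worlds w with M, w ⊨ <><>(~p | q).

{w3}

w0: successors {w2}; <>(~p | q) there: w2:F. ✗
w1: successors {w2}; <>(~p | q) there: w2:F. ✗
w2: no successors, so <><>(~p | q) fails. ✗
w3: successors {w1, w4}; <>(~p | q) there: w1:T, w4:F. ✓
w4: no successors, so <><>(~p | q) fails. ✗
w5: no successors, so <><>(~p | q) fails. ✗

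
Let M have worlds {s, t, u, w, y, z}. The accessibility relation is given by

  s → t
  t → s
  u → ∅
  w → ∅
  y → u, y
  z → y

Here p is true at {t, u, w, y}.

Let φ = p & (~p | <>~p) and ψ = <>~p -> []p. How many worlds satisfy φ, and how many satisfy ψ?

1 and 5

For p & (~p | <>~p):
s: p is F, ~p | <>~p is T. ✗
t: p is T, ~p | <>~p is T. ✓
u: p is T, ~p | <>~p is F. ✗
w: p is T, ~p | <>~p is F. ✗
y: p is T, ~p | <>~p is F. ✗
z: p is F, ~p | <>~p is T. ✗
— 1 world.
For <>~p -> []p:
s: <>~p is F, []p is T. ✓
t: <>~p is T, []p is F. ✗
u: <>~p is F, []p is T. ✓
w: <>~p is F, []p is T. ✓
y: <>~p is F, []p is T. ✓
z: <>~p is F, []p is T. ✓
— 5 worlds.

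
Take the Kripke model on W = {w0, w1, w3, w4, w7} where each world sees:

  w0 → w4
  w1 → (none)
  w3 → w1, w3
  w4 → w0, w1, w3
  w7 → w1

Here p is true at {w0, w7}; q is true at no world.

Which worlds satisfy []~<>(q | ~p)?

w0: successors {w4}; ~<>(q | ~p) there: w4:F. ✗
w1: no successors, so []~<>(q | ~p) holds vacuously. ✓
w3: successors {w1, w3}; ~<>(q | ~p) there: w1:T, w3:F. ✗
w4: successors {w0, w1, w3}; ~<>(q | ~p) there: w0:F, w1:T, w3:F. ✗
w7: successors {w1}; ~<>(q | ~p) there: w1:T. ✓

{w1, w7}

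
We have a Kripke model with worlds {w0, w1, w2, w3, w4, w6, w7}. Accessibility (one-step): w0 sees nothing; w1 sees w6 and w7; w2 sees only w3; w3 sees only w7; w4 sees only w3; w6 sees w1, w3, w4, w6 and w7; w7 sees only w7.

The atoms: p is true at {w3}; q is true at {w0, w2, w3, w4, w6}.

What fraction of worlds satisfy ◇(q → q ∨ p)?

6/7

w0: no successors, so ◇(q → q ∨ p) fails. ✗
w1: successors {w6, w7}; q → q ∨ p there: w6:T, w7:T. ✓
w2: successors {w3}; q → q ∨ p there: w3:T. ✓
w3: successors {w7}; q → q ∨ p there: w7:T. ✓
w4: successors {w3}; q → q ∨ p there: w3:T. ✓
w6: successors {w1, w3, w4, w6, w7}; q → q ∨ p there: w1:T, w3:T, w4:T, w6:T, w7:T. ✓
w7: successors {w7}; q → q ∨ p there: w7:T. ✓
That's 6 of 7 worlds, so 6/7.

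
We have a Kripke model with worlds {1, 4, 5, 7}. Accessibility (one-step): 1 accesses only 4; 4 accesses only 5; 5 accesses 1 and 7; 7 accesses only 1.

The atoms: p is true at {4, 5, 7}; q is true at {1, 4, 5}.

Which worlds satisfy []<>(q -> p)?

{1, 4, 7}

1: successors {4}; <>(q -> p) there: 4:T. ✓
4: successors {5}; <>(q -> p) there: 5:T. ✓
5: successors {1, 7}; <>(q -> p) there: 1:T, 7:F. ✗
7: successors {1}; <>(q -> p) there: 1:T. ✓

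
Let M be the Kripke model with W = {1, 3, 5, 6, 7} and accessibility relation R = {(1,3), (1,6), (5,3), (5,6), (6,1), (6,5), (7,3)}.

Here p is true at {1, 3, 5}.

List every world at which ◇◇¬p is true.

{6}

1: successors {3, 6}; ◇¬p there: 3:F, 6:F. ✗
3: no successors, so ◇◇¬p fails. ✗
5: successors {3, 6}; ◇¬p there: 3:F, 6:F. ✗
6: successors {1, 5}; ◇¬p there: 1:T, 5:T. ✓
7: successors {3}; ◇¬p there: 3:F. ✗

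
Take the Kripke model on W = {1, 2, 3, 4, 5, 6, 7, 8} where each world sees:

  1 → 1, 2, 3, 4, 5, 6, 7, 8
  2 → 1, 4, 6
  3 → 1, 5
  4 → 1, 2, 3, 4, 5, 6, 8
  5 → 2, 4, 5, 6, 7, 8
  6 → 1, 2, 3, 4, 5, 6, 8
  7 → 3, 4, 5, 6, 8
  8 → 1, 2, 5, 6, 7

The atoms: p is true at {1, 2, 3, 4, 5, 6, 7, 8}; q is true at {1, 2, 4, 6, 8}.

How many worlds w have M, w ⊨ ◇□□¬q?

0

1: successors {1, 2, 3, 4, 5, 6, 7, 8}; □□¬q there: 1:F, 2:F, 3:F, 4:F, 5:F, 6:F, 7:F, 8:F. ✗
2: successors {1, 4, 6}; □□¬q there: 1:F, 4:F, 6:F. ✗
3: successors {1, 5}; □□¬q there: 1:F, 5:F. ✗
4: successors {1, 2, 3, 4, 5, 6, 8}; □□¬q there: 1:F, 2:F, 3:F, 4:F, 5:F, 6:F, 8:F. ✗
5: successors {2, 4, 5, 6, 7, 8}; □□¬q there: 2:F, 4:F, 5:F, 6:F, 7:F, 8:F. ✗
6: successors {1, 2, 3, 4, 5, 6, 8}; □□¬q there: 1:F, 2:F, 3:F, 4:F, 5:F, 6:F, 8:F. ✗
7: successors {3, 4, 5, 6, 8}; □□¬q there: 3:F, 4:F, 5:F, 6:F, 8:F. ✗
8: successors {1, 2, 5, 6, 7}; □□¬q there: 1:F, 2:F, 5:F, 6:F, 7:F. ✗
Satisfying worlds: ∅.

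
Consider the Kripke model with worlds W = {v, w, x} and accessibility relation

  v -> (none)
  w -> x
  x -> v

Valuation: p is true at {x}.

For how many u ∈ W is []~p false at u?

v: no successors, so []~p holds vacuously. ✓
w: successors {x}; ~p there: x:F. ✗
x: successors {v}; ~p there: v:T. ✓
Satisfying worlds: {v, x}.
So []~p fails at the other 1 world.

1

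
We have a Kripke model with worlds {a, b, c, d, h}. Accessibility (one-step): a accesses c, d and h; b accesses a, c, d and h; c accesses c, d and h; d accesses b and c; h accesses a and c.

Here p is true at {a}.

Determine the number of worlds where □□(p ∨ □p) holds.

0

a: successors {c, d, h}; □(p ∨ □p) there: c:F, d:F, h:F. ✗
b: successors {a, c, d, h}; □(p ∨ □p) there: a:F, c:F, d:F, h:F. ✗
c: successors {c, d, h}; □(p ∨ □p) there: c:F, d:F, h:F. ✗
d: successors {b, c}; □(p ∨ □p) there: b:F, c:F. ✗
h: successors {a, c}; □(p ∨ □p) there: a:F, c:F. ✗
Satisfying worlds: ∅.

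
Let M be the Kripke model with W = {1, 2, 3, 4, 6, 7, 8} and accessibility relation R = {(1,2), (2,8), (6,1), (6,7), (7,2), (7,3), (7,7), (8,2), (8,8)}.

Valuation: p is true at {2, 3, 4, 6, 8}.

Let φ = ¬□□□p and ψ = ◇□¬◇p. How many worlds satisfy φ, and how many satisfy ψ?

For ¬□□□p:
1: □□□p is T. ✗
2: □□□p is T. ✗
3: □□□p is T. ✗
4: □□□p is T. ✗
6: □□□p is F. ✓
7: □□□p is F. ✓
8: □□□p is T. ✗
— 2 worlds.
For ◇□¬◇p:
1: successors {2}; □¬◇p there: 2:F. ✗
2: successors {8}; □¬◇p there: 8:F. ✗
3: no successors, so ◇□¬◇p fails. ✗
4: no successors, so ◇□¬◇p fails. ✗
6: successors {1, 7}; □¬◇p there: 1:F, 7:F. ✗
7: successors {2, 3, 7}; □¬◇p there: 2:F, 3:T, 7:F. ✓
8: successors {2, 8}; □¬◇p there: 2:F, 8:F. ✗
— 1 world.

2 and 1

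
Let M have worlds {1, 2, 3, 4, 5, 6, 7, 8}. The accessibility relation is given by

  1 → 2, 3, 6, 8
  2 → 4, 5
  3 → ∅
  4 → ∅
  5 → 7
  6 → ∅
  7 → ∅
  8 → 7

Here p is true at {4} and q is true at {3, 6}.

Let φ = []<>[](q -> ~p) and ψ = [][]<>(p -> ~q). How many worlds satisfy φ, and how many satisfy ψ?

4 and 6

For []<>[](q -> ~p):
1: successors {2, 3, 6, 8}; <>[](q -> ~p) there: 2:T, 3:F, 6:F, 8:T. ✗
2: successors {4, 5}; <>[](q -> ~p) there: 4:F, 5:T. ✗
3: no successors, so []<>[](q -> ~p) holds vacuously. ✓
4: no successors, so []<>[](q -> ~p) holds vacuously. ✓
5: successors {7}; <>[](q -> ~p) there: 7:F. ✗
6: no successors, so []<>[](q -> ~p) holds vacuously. ✓
7: no successors, so []<>[](q -> ~p) holds vacuously. ✓
8: successors {7}; <>[](q -> ~p) there: 7:F. ✗
— 4 worlds.
For [][]<>(p -> ~q):
1: successors {2, 3, 6, 8}; []<>(p -> ~q) there: 2:F, 3:T, 6:T, 8:F. ✗
2: successors {4, 5}; []<>(p -> ~q) there: 4:T, 5:F. ✗
3: no successors, so [][]<>(p -> ~q) holds vacuously. ✓
4: no successors, so [][]<>(p -> ~q) holds vacuously. ✓
5: successors {7}; []<>(p -> ~q) there: 7:T. ✓
6: no successors, so [][]<>(p -> ~q) holds vacuously. ✓
7: no successors, so [][]<>(p -> ~q) holds vacuously. ✓
8: successors {7}; []<>(p -> ~q) there: 7:T. ✓
— 6 worlds.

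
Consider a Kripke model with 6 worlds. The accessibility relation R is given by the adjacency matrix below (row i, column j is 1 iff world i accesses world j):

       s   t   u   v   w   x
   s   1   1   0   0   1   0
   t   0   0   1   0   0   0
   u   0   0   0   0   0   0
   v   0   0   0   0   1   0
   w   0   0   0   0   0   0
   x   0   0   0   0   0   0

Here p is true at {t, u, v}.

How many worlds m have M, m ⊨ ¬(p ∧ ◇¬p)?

5

s: p ∧ ◇¬p is F. ✓
t: p ∧ ◇¬p is F. ✓
u: p ∧ ◇¬p is F. ✓
v: p ∧ ◇¬p is T. ✗
w: p ∧ ◇¬p is F. ✓
x: p ∧ ◇¬p is F. ✓
Satisfying worlds: {s, t, u, w, x}.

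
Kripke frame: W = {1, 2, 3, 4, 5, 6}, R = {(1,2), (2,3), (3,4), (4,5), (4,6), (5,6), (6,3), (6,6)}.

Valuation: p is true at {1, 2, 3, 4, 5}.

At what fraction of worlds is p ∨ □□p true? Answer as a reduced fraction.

5/6

1: p is T, □□p is T. ✓
2: p is T, □□p is T. ✓
3: p is T, □□p is F. ✓
4: p is T, □□p is F. ✓
5: p is T, □□p is F. ✓
6: p is F, □□p is F. ✗
That's 5 of 6 worlds, so 5/6.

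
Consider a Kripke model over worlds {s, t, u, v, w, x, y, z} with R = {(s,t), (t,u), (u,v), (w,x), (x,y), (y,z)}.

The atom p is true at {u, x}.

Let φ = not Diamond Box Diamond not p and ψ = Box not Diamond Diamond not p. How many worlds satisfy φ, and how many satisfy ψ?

For not Diamond Box Diamond not p:
s: Diamond Box Diamond not p is T. ✗
t: Diamond Box Diamond not p is F. ✓
u: Diamond Box Diamond not p is T. ✗
v: Diamond Box Diamond not p is F. ✓
w: Diamond Box Diamond not p is T. ✗
x: Diamond Box Diamond not p is F. ✓
y: Diamond Box Diamond not p is T. ✗
z: Diamond Box Diamond not p is F. ✓
— 4 worlds.
For Box not Diamond Diamond not p:
s: successors {t}; not Diamond Diamond not p there: t:F. ✗
t: successors {u}; not Diamond Diamond not p there: u:T. ✓
u: successors {v}; not Diamond Diamond not p there: v:T. ✓
v: no successors, so Box not Diamond Diamond not p holds vacuously. ✓
w: successors {x}; not Diamond Diamond not p there: x:F. ✗
x: successors {y}; not Diamond Diamond not p there: y:T. ✓
y: successors {z}; not Diamond Diamond not p there: z:T. ✓
z: no successors, so Box not Diamond Diamond not p holds vacuously. ✓
— 6 worlds.

4 and 6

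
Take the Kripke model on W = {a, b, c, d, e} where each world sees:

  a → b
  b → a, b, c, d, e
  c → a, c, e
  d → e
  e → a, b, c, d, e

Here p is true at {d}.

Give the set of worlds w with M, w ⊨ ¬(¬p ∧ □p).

a: ¬p ∧ □p is F. ✓
b: ¬p ∧ □p is F. ✓
c: ¬p ∧ □p is F. ✓
d: ¬p ∧ □p is F. ✓
e: ¬p ∧ □p is F. ✓

{a, b, c, d, e}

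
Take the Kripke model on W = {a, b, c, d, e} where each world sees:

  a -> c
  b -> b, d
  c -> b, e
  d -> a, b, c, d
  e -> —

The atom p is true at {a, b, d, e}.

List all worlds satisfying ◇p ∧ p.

{b, d}

a: ◇p is F, p is T. ✗
b: ◇p is T, p is T. ✓
c: ◇p is T, p is F. ✗
d: ◇p is T, p is T. ✓
e: ◇p is F, p is T. ✗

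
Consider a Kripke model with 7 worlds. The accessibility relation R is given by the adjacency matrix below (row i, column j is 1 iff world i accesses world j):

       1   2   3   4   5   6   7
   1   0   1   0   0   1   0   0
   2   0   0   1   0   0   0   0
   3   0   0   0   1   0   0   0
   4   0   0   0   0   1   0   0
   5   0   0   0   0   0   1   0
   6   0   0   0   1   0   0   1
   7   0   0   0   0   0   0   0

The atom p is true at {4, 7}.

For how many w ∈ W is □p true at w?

1: successors {2, 5}; p there: 2:F, 5:F. ✗
2: successors {3}; p there: 3:F. ✗
3: successors {4}; p there: 4:T. ✓
4: successors {5}; p there: 5:F. ✗
5: successors {6}; p there: 6:F. ✗
6: successors {4, 7}; p there: 4:T, 7:T. ✓
7: no successors, so □p holds vacuously. ✓
Satisfying worlds: {3, 6, 7}.

3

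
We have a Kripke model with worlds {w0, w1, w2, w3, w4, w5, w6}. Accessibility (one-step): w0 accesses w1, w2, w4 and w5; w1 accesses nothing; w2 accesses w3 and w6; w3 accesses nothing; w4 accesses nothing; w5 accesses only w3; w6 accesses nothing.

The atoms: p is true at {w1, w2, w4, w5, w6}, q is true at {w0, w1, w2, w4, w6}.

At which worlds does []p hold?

{w0, w1, w3, w4, w6}

w0: successors {w1, w2, w4, w5}; p there: w1:T, w2:T, w4:T, w5:T. ✓
w1: no successors, so []p holds vacuously. ✓
w2: successors {w3, w6}; p there: w3:F, w6:T. ✗
w3: no successors, so []p holds vacuously. ✓
w4: no successors, so []p holds vacuously. ✓
w5: successors {w3}; p there: w3:F. ✗
w6: no successors, so []p holds vacuously. ✓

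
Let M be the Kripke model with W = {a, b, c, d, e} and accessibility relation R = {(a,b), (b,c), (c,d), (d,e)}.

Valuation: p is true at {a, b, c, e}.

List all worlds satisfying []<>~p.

a: successors {b}; <>~p there: b:F. ✗
b: successors {c}; <>~p there: c:T. ✓
c: successors {d}; <>~p there: d:F. ✗
d: successors {e}; <>~p there: e:F. ✗
e: no successors, so []<>~p holds vacuously. ✓

{b, e}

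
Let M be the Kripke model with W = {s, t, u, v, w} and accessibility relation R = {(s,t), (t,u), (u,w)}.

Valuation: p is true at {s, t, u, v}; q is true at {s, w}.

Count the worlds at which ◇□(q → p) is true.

s: successors {t}; □(q → p) there: t:T. ✓
t: successors {u}; □(q → p) there: u:F. ✗
u: successors {w}; □(q → p) there: w:T. ✓
v: no successors, so ◇□(q → p) fails. ✗
w: no successors, so ◇□(q → p) fails. ✗
Satisfying worlds: {s, u}.

2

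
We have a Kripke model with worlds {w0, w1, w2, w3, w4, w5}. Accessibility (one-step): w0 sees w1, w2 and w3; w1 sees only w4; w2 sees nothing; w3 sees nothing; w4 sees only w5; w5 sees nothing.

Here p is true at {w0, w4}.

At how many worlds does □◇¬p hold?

4

w0: successors {w1, w2, w3}; ◇¬p there: w1:F, w2:F, w3:F. ✗
w1: successors {w4}; ◇¬p there: w4:T. ✓
w2: no successors, so □◇¬p holds vacuously. ✓
w3: no successors, so □◇¬p holds vacuously. ✓
w4: successors {w5}; ◇¬p there: w5:F. ✗
w5: no successors, so □◇¬p holds vacuously. ✓
Satisfying worlds: {w1, w2, w3, w5}.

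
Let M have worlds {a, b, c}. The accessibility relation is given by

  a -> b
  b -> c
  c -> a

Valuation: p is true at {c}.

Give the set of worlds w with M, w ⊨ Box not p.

a: successors {b}; not p there: b:T. ✓
b: successors {c}; not p there: c:F. ✗
c: successors {a}; not p there: a:T. ✓

{a, c}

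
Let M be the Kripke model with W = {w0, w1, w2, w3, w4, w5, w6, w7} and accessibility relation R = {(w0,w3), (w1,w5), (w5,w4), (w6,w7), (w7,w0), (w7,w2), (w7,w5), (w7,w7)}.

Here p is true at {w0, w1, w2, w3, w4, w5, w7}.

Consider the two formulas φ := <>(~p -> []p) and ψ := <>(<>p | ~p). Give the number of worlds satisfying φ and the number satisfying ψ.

5 and 3

For <>(~p -> []p):
w0: successors {w3}; ~p -> []p there: w3:T. ✓
w1: successors {w5}; ~p -> []p there: w5:T. ✓
w2: no successors, so <>(~p -> []p) fails. ✗
w3: no successors, so <>(~p -> []p) fails. ✗
w4: no successors, so <>(~p -> []p) fails. ✗
w5: successors {w4}; ~p -> []p there: w4:T. ✓
w6: successors {w7}; ~p -> []p there: w7:T. ✓
w7: successors {w0, w2, w5, w7}; ~p -> []p there: w0:T, w2:T, w5:T, w7:T. ✓
— 5 worlds.
For <>(<>p | ~p):
w0: successors {w3}; <>p | ~p there: w3:F. ✗
w1: successors {w5}; <>p | ~p there: w5:T. ✓
w2: no successors, so <>(<>p | ~p) fails. ✗
w3: no successors, so <>(<>p | ~p) fails. ✗
w4: no successors, so <>(<>p | ~p) fails. ✗
w5: successors {w4}; <>p | ~p there: w4:F. ✗
w6: successors {w7}; <>p | ~p there: w7:T. ✓
w7: successors {w0, w2, w5, w7}; <>p | ~p there: w0:T, w2:F, w5:T, w7:T. ✓
— 3 worlds.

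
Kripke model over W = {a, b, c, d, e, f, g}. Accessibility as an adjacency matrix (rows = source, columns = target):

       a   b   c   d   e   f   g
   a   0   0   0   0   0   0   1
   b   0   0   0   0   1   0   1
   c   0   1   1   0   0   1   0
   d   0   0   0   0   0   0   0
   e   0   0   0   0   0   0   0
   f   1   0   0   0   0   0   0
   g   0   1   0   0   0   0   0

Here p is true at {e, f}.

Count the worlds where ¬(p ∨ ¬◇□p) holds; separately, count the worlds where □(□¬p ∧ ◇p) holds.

For ¬(p ∨ ¬◇□p):
a: p ∨ ¬◇□p is T. ✗
b: p ∨ ¬◇□p is F. ✓
c: p ∨ ¬◇□p is T. ✗
d: p ∨ ¬◇□p is T. ✗
e: p ∨ ¬◇□p is T. ✗
f: p ∨ ¬◇□p is T. ✗
g: p ∨ ¬◇□p is T. ✗
— 1 world.
For □(□¬p ∧ ◇p):
a: successors {g}; □¬p ∧ ◇p there: g:F. ✗
b: successors {e, g}; □¬p ∧ ◇p there: e:F, g:F. ✗
c: successors {b, c, f}; □¬p ∧ ◇p there: b:F, c:F, f:F. ✗
d: no successors, so □(□¬p ∧ ◇p) holds vacuously. ✓
e: no successors, so □(□¬p ∧ ◇p) holds vacuously. ✓
f: successors {a}; □¬p ∧ ◇p there: a:F. ✗
g: successors {b}; □¬p ∧ ◇p there: b:F. ✗
— 2 worlds.

1 and 2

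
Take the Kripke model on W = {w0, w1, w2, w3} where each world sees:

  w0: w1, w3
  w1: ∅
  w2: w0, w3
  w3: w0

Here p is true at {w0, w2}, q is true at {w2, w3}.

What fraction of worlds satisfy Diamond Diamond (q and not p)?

1/2

w0: successors {w1, w3}; Diamond (q and not p) there: w1:F, w3:F. ✗
w1: no successors, so Diamond Diamond (q and not p) fails. ✗
w2: successors {w0, w3}; Diamond (q and not p) there: w0:T, w3:F. ✓
w3: successors {w0}; Diamond (q and not p) there: w0:T. ✓
That's 2 of 4 worlds, so 2/4 = 1/2.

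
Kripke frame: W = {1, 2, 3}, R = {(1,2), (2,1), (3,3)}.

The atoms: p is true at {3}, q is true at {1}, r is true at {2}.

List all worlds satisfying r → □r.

1: r is F, □r is T. ✓
2: r is T, □r is F. ✗
3: r is F, □r is F. ✓

{1, 3}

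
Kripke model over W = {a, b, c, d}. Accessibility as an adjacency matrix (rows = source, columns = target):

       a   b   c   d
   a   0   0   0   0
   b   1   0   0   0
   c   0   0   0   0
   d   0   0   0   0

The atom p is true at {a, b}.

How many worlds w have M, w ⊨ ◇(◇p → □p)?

a: no successors, so ◇(◇p → □p) fails. ✗
b: successors {a}; ◇p → □p there: a:T. ✓
c: no successors, so ◇(◇p → □p) fails. ✗
d: no successors, so ◇(◇p → □p) fails. ✗
Satisfying worlds: {b}.

1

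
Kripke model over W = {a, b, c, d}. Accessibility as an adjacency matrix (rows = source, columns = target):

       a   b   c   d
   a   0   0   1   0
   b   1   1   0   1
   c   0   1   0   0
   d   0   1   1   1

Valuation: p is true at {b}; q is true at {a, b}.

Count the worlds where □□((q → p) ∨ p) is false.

3

a: successors {c}; □((q → p) ∨ p) there: c:T. ✓
b: successors {a, b, d}; □((q → p) ∨ p) there: a:T, b:F, d:T. ✗
c: successors {b}; □((q → p) ∨ p) there: b:F. ✗
d: successors {b, c, d}; □((q → p) ∨ p) there: b:F, c:T, d:T. ✗
Satisfying worlds: {a}.
So □□((q → p) ∨ p) fails at the other 3 worlds.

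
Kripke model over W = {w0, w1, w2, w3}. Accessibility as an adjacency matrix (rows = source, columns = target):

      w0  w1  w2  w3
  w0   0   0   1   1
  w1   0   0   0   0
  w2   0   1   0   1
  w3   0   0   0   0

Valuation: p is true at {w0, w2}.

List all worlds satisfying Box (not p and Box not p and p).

w0: successors {w2, w3}; not p and Box not p and p there: w2:F, w3:F. ✗
w1: no successors, so Box (not p and Box not p and p) holds vacuously. ✓
w2: successors {w1, w3}; not p and Box not p and p there: w1:F, w3:F. ✗
w3: no successors, so Box (not p and Box not p and p) holds vacuously. ✓

{w1, w3}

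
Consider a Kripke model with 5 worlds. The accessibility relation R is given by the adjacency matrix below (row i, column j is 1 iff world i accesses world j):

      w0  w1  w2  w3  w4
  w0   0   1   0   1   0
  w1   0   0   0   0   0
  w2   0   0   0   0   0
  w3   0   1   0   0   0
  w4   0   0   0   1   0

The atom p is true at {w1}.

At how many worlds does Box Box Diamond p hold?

3

w0: successors {w1, w3}; Box Diamond p there: w1:T, w3:F. ✗
w1: no successors, so Box Box Diamond p holds vacuously. ✓
w2: no successors, so Box Box Diamond p holds vacuously. ✓
w3: successors {w1}; Box Diamond p there: w1:T. ✓
w4: successors {w3}; Box Diamond p there: w3:F. ✗
Satisfying worlds: {w1, w2, w3}.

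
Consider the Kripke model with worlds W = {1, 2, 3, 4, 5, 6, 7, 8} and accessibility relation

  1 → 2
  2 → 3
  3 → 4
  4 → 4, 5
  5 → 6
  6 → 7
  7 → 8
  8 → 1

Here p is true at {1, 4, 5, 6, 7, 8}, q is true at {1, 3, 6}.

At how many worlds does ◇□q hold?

1: successors {2}; □q there: 2:T. ✓
2: successors {3}; □q there: 3:F. ✗
3: successors {4}; □q there: 4:F. ✗
4: successors {4, 5}; □q there: 4:F, 5:T. ✓
5: successors {6}; □q there: 6:F. ✗
6: successors {7}; □q there: 7:F. ✗
7: successors {8}; □q there: 8:T. ✓
8: successors {1}; □q there: 1:F. ✗
Satisfying worlds: {1, 4, 7}.

3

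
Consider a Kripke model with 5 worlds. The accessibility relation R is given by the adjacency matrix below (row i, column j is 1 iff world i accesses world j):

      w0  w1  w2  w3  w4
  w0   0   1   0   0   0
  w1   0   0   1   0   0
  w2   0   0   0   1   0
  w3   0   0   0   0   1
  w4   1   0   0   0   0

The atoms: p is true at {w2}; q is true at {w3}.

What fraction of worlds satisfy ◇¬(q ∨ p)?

3/5

w0: successors {w1}; ¬(q ∨ p) there: w1:T. ✓
w1: successors {w2}; ¬(q ∨ p) there: w2:F. ✗
w2: successors {w3}; ¬(q ∨ p) there: w3:F. ✗
w3: successors {w4}; ¬(q ∨ p) there: w4:T. ✓
w4: successors {w0}; ¬(q ∨ p) there: w0:T. ✓
That's 3 of 5 worlds, so 3/5.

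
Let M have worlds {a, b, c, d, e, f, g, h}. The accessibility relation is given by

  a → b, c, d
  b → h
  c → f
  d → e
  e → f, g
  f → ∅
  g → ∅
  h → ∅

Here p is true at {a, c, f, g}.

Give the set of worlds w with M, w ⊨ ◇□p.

a: successors {b, c, d}; □p there: b:F, c:T, d:F. ✓
b: successors {h}; □p there: h:T. ✓
c: successors {f}; □p there: f:T. ✓
d: successors {e}; □p there: e:T. ✓
e: successors {f, g}; □p there: f:T, g:T. ✓
f: no successors, so ◇□p fails. ✗
g: no successors, so ◇□p fails. ✗
h: no successors, so ◇□p fails. ✗

{a, b, c, d, e}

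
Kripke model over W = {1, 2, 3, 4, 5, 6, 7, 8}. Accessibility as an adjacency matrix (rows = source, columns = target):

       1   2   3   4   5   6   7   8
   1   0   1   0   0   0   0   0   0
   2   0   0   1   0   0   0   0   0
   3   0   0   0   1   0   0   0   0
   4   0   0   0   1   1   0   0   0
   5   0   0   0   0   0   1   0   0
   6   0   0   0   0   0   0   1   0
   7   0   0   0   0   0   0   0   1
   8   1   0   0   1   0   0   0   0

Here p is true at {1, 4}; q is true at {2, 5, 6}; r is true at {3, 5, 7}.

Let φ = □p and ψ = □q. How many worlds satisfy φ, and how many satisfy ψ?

2 and 2

For □p:
1: successors {2}; p there: 2:F. ✗
2: successors {3}; p there: 3:F. ✗
3: successors {4}; p there: 4:T. ✓
4: successors {4, 5}; p there: 4:T, 5:F. ✗
5: successors {6}; p there: 6:F. ✗
6: successors {7}; p there: 7:F. ✗
7: successors {8}; p there: 8:F. ✗
8: successors {1, 4}; p there: 1:T, 4:T. ✓
— 2 worlds.
For □q:
1: successors {2}; q there: 2:T. ✓
2: successors {3}; q there: 3:F. ✗
3: successors {4}; q there: 4:F. ✗
4: successors {4, 5}; q there: 4:F, 5:T. ✗
5: successors {6}; q there: 6:T. ✓
6: successors {7}; q there: 7:F. ✗
7: successors {8}; q there: 8:F. ✗
8: successors {1, 4}; q there: 1:F, 4:F. ✗
— 2 worlds.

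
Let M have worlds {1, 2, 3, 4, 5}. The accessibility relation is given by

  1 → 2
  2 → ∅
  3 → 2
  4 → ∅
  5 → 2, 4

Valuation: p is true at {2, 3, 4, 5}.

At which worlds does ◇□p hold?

1: successors {2}; □p there: 2:T. ✓
2: no successors, so ◇□p fails. ✗
3: successors {2}; □p there: 2:T. ✓
4: no successors, so ◇□p fails. ✗
5: successors {2, 4}; □p there: 2:T, 4:T. ✓

{1, 3, 5}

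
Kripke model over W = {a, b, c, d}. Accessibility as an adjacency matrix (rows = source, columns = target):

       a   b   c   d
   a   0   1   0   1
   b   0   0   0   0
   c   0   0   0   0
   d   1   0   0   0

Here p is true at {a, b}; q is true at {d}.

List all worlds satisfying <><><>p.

a: successors {b, d}; <><>p there: b:F, d:T. ✓
b: no successors, so <><><>p fails. ✗
c: no successors, so <><><>p fails. ✗
d: successors {a}; <><>p there: a:T. ✓

{a, d}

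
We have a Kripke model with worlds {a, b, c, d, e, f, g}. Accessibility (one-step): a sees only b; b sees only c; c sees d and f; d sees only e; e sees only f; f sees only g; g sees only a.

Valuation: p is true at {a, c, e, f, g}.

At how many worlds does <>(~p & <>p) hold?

2

a: successors {b}; ~p & <>p there: b:T. ✓
b: successors {c}; ~p & <>p there: c:F. ✗
c: successors {d, f}; ~p & <>p there: d:T, f:F. ✓
d: successors {e}; ~p & <>p there: e:F. ✗
e: successors {f}; ~p & <>p there: f:F. ✗
f: successors {g}; ~p & <>p there: g:F. ✗
g: successors {a}; ~p & <>p there: a:F. ✗
Satisfying worlds: {a, c}.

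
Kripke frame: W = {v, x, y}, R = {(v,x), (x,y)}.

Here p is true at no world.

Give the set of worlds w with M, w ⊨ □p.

v: successors {x}; p there: x:F. ✗
x: successors {y}; p there: y:F. ✗
y: no successors, so □p holds vacuously. ✓

{y}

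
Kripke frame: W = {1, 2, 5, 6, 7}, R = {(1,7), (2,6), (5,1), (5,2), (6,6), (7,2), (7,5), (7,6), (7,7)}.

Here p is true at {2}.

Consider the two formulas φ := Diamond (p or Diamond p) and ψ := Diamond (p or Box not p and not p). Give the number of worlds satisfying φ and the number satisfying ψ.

For Diamond (p or Diamond p):
1: successors {7}; p or Diamond p there: 7:T. ✓
2: successors {6}; p or Diamond p there: 6:F. ✗
5: successors {1, 2}; p or Diamond p there: 1:F, 2:T. ✓
6: successors {6}; p or Diamond p there: 6:F. ✗
7: successors {2, 5, 6, 7}; p or Diamond p there: 2:T, 5:T, 6:F, 7:T. ✓
— 3 worlds.
For Diamond (p or Box not p and not p):
1: successors {7}; p or Box not p and not p there: 7:F. ✗
2: successors {6}; p or Box not p and not p there: 6:T. ✓
5: successors {1, 2}; p or Box not p and not p there: 1:T, 2:T. ✓
6: successors {6}; p or Box not p and not p there: 6:T. ✓
7: successors {2, 5, 6, 7}; p or Box not p and not p there: 2:T, 5:F, 6:T, 7:F. ✓
— 4 worlds.

3 and 4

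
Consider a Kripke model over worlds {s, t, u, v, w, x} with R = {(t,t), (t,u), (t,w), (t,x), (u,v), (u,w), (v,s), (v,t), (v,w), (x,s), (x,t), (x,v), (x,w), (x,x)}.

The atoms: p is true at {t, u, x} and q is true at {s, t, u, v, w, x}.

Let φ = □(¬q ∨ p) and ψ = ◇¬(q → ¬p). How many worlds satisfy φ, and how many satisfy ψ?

2 and 3

For □(¬q ∨ p):
s: no successors, so □(¬q ∨ p) holds vacuously. ✓
t: successors {t, u, w, x}; ¬q ∨ p there: t:T, u:T, w:F, x:T. ✗
u: successors {v, w}; ¬q ∨ p there: v:F, w:F. ✗
v: successors {s, t, w}; ¬q ∨ p there: s:F, t:T, w:F. ✗
w: no successors, so □(¬q ∨ p) holds vacuously. ✓
x: successors {s, t, v, w, x}; ¬q ∨ p there: s:F, t:T, v:F, w:F, x:T. ✗
— 2 worlds.
For ◇¬(q → ¬p):
s: no successors, so ◇¬(q → ¬p) fails. ✗
t: successors {t, u, w, x}; ¬(q → ¬p) there: t:T, u:T, w:F, x:T. ✓
u: successors {v, w}; ¬(q → ¬p) there: v:F, w:F. ✗
v: successors {s, t, w}; ¬(q → ¬p) there: s:F, t:T, w:F. ✓
w: no successors, so ◇¬(q → ¬p) fails. ✗
x: successors {s, t, v, w, x}; ¬(q → ¬p) there: s:F, t:T, v:F, w:F, x:T. ✓
— 3 worlds.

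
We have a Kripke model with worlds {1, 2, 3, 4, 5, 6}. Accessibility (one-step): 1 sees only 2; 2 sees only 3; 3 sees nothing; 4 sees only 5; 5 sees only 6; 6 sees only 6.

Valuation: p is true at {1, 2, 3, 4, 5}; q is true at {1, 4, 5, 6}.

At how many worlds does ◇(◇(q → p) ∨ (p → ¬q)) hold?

4

1: successors {2}; ◇(q → p) ∨ (p → ¬q) there: 2:T. ✓
2: successors {3}; ◇(q → p) ∨ (p → ¬q) there: 3:T. ✓
3: no successors, so ◇(◇(q → p) ∨ (p → ¬q)) fails. ✗
4: successors {5}; ◇(q → p) ∨ (p → ¬q) there: 5:F. ✗
5: successors {6}; ◇(q → p) ∨ (p → ¬q) there: 6:T. ✓
6: successors {6}; ◇(q → p) ∨ (p → ¬q) there: 6:T. ✓
Satisfying worlds: {1, 2, 5, 6}.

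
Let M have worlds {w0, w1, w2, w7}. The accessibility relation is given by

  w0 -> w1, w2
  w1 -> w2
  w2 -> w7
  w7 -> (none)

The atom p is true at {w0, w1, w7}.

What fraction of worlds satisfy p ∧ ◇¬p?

1/2

w0: p is T, ◇¬p is T. ✓
w1: p is T, ◇¬p is T. ✓
w2: p is F, ◇¬p is F. ✗
w7: p is T, ◇¬p is F. ✗
That's 2 of 4 worlds, so 2/4 = 1/2.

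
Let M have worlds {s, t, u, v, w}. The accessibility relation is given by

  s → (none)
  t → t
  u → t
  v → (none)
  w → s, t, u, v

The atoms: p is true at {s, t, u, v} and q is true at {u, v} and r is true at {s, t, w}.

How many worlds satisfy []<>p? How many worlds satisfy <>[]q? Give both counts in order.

For []<>p:
s: no successors, so []<>p holds vacuously. ✓
t: successors {t}; <>p there: t:T. ✓
u: successors {t}; <>p there: t:T. ✓
v: no successors, so []<>p holds vacuously. ✓
w: successors {s, t, u, v}; <>p there: s:F, t:T, u:T, v:F. ✗
— 4 worlds.
For <>[]q:
s: no successors, so <>[]q fails. ✗
t: successors {t}; []q there: t:F. ✗
u: successors {t}; []q there: t:F. ✗
v: no successors, so <>[]q fails. ✗
w: successors {s, t, u, v}; []q there: s:T, t:F, u:F, v:T. ✓
— 1 world.

4 and 1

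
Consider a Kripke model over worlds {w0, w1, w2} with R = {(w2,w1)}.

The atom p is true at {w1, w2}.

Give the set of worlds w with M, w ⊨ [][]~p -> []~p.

w0: [][]~p is T, []~p is T. ✓
w1: [][]~p is T, []~p is T. ✓
w2: [][]~p is T, []~p is F. ✗

{w0, w1}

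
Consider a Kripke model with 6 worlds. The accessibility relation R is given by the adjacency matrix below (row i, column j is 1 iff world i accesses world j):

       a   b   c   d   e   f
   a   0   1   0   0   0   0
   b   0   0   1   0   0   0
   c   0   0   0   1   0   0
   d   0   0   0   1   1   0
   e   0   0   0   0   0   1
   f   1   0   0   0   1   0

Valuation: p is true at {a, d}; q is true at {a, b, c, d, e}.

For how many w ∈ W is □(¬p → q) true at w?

5

a: successors {b}; ¬p → q there: b:T. ✓
b: successors {c}; ¬p → q there: c:T. ✓
c: successors {d}; ¬p → q there: d:T. ✓
d: successors {d, e}; ¬p → q there: d:T, e:T. ✓
e: successors {f}; ¬p → q there: f:F. ✗
f: successors {a, e}; ¬p → q there: a:T, e:T. ✓
Satisfying worlds: {a, b, c, d, f}.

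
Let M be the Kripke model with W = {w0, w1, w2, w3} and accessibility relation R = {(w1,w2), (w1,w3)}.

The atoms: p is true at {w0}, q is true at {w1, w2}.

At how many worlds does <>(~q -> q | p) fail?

w0: no successors, so <>(~q -> q | p) fails. ✗
w1: successors {w2, w3}; ~q -> q | p there: w2:T, w3:F. ✓
w2: no successors, so <>(~q -> q | p) fails. ✗
w3: no successors, so <>(~q -> q | p) fails. ✗
Satisfying worlds: {w1}.
So <>(~q -> q | p) fails at the other 3 worlds.

3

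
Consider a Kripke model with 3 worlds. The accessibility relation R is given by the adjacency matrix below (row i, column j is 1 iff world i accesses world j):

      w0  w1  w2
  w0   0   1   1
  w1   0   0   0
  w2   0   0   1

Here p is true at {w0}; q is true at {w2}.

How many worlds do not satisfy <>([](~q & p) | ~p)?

1

w0: successors {w1, w2}; [](~q & p) | ~p there: w1:T, w2:T. ✓
w1: no successors, so <>([](~q & p) | ~p) fails. ✗
w2: successors {w2}; [](~q & p) | ~p there: w2:T. ✓
Satisfying worlds: {w0, w2}.
So <>([](~q & p) | ~p) fails at the other 1 world.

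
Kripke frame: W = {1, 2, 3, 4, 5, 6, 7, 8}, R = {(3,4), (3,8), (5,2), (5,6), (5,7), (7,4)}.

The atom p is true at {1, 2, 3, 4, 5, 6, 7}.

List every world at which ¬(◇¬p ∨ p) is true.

{8}

1: ◇¬p ∨ p is T. ✗
2: ◇¬p ∨ p is T. ✗
3: ◇¬p ∨ p is T. ✗
4: ◇¬p ∨ p is T. ✗
5: ◇¬p ∨ p is T. ✗
6: ◇¬p ∨ p is T. ✗
7: ◇¬p ∨ p is T. ✗
8: ◇¬p ∨ p is F. ✓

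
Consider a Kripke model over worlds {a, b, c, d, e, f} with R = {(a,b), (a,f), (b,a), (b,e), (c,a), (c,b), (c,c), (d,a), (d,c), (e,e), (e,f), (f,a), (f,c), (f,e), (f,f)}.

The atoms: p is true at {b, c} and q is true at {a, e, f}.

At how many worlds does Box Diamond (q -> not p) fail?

a: successors {b, f}; Diamond (q -> not p) there: b:T, f:T. ✓
b: successors {a, e}; Diamond (q -> not p) there: a:T, e:T. ✓
c: successors {a, b, c}; Diamond (q -> not p) there: a:T, b:T, c:T. ✓
d: successors {a, c}; Diamond (q -> not p) there: a:T, c:T. ✓
e: successors {e, f}; Diamond (q -> not p) there: e:T, f:T. ✓
f: successors {a, c, e, f}; Diamond (q -> not p) there: a:T, c:T, e:T, f:T. ✓
Satisfying worlds: {a, b, c, d, e, f}.
So Box Diamond (q -> not p) fails at the other 0 worlds.

0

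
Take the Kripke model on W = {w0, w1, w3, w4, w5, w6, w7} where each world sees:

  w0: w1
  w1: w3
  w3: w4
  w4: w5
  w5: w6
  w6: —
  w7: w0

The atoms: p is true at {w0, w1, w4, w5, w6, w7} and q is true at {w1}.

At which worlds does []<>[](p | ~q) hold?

{w0, w1, w3, w4, w6, w7}

w0: successors {w1}; <>[](p | ~q) there: w1:T. ✓
w1: successors {w3}; <>[](p | ~q) there: w3:T. ✓
w3: successors {w4}; <>[](p | ~q) there: w4:T. ✓
w4: successors {w5}; <>[](p | ~q) there: w5:T. ✓
w5: successors {w6}; <>[](p | ~q) there: w6:F. ✗
w6: no successors, so []<>[](p | ~q) holds vacuously. ✓
w7: successors {w0}; <>[](p | ~q) there: w0:T. ✓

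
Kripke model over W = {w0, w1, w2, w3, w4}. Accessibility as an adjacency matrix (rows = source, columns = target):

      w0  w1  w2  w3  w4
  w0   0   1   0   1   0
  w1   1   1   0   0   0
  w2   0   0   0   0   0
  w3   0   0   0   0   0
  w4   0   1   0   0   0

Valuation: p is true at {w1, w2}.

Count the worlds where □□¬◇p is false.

3

w0: successors {w1, w3}; □¬◇p there: w1:F, w3:T. ✗
w1: successors {w0, w1}; □¬◇p there: w0:F, w1:F. ✗
w2: no successors, so □□¬◇p holds vacuously. ✓
w3: no successors, so □□¬◇p holds vacuously. ✓
w4: successors {w1}; □¬◇p there: w1:F. ✗
Satisfying worlds: {w2, w3}.
So □□¬◇p fails at the other 3 worlds.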